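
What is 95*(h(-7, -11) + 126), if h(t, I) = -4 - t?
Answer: 12255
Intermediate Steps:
95*(h(-7, -11) + 126) = 95*((-4 - 1*(-7)) + 126) = 95*((-4 + 7) + 126) = 95*(3 + 126) = 95*129 = 12255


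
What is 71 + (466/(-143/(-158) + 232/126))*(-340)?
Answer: -1575170833/27337 ≈ -57621.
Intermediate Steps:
71 + (466/(-143/(-158) + 232/126))*(-340) = 71 + (466/(-143*(-1/158) + 232*(1/126)))*(-340) = 71 + (466/(143/158 + 116/63))*(-340) = 71 + (466/(27337/9954))*(-340) = 71 + (466*(9954/27337))*(-340) = 71 + (4638564/27337)*(-340) = 71 - 1577111760/27337 = -1575170833/27337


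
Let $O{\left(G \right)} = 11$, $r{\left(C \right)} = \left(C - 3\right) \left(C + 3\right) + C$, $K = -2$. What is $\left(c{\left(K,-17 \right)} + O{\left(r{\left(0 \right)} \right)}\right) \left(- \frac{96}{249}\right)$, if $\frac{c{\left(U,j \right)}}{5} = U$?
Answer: $- \frac{32}{83} \approx -0.38554$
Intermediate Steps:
$r{\left(C \right)} = C + \left(-3 + C\right) \left(3 + C\right)$ ($r{\left(C \right)} = \left(-3 + C\right) \left(3 + C\right) + C = C + \left(-3 + C\right) \left(3 + C\right)$)
$c{\left(U,j \right)} = 5 U$
$\left(c{\left(K,-17 \right)} + O{\left(r{\left(0 \right)} \right)}\right) \left(- \frac{96}{249}\right) = \left(5 \left(-2\right) + 11\right) \left(- \frac{96}{249}\right) = \left(-10 + 11\right) \left(\left(-96\right) \frac{1}{249}\right) = 1 \left(- \frac{32}{83}\right) = - \frac{32}{83}$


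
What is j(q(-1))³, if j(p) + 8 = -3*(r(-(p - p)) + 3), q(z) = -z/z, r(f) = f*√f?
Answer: -4913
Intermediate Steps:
r(f) = f^(3/2)
q(z) = -1 (q(z) = -1*1 = -1)
j(p) = -17 (j(p) = -8 - 3*((-(p - p))^(3/2) + 3) = -8 - 3*((-1*0)^(3/2) + 3) = -8 - 3*(0^(3/2) + 3) = -8 - 3*(0 + 3) = -8 - 3*3 = -8 - 9 = -17)
j(q(-1))³ = (-17)³ = -4913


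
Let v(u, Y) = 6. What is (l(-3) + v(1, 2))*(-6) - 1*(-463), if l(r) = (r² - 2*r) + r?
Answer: 355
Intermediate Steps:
l(r) = r² - r
(l(-3) + v(1, 2))*(-6) - 1*(-463) = (-3*(-1 - 3) + 6)*(-6) - 1*(-463) = (-3*(-4) + 6)*(-6) + 463 = (12 + 6)*(-6) + 463 = 18*(-6) + 463 = -108 + 463 = 355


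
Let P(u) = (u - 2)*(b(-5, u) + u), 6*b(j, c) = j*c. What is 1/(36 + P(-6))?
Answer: 1/44 ≈ 0.022727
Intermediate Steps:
b(j, c) = c*j/6 (b(j, c) = (j*c)/6 = (c*j)/6 = c*j/6)
P(u) = u*(-2 + u)/6 (P(u) = (u - 2)*((1/6)*u*(-5) + u) = (-2 + u)*(-5*u/6 + u) = (-2 + u)*(u/6) = u*(-2 + u)/6)
1/(36 + P(-6)) = 1/(36 + (1/6)*(-6)*(-2 - 6)) = 1/(36 + (1/6)*(-6)*(-8)) = 1/(36 + 8) = 1/44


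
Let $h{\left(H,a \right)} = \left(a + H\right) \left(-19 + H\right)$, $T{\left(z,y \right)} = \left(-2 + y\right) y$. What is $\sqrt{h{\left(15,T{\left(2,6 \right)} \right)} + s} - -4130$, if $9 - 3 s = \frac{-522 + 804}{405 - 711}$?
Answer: $4130 + \frac{i \sqrt{397154}}{51} \approx 4130.0 + 12.357 i$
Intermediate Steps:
$T{\left(z,y \right)} = y \left(-2 + y\right)$
$s = \frac{506}{153}$ ($s = 3 - \frac{\left(-522 + 804\right) \frac{1}{405 - 711}}{3} = 3 - \frac{282 \frac{1}{-306}}{3} = 3 - \frac{282 \left(- \frac{1}{306}\right)}{3} = 3 - - \frac{47}{153} = 3 + \frac{47}{153} = \frac{506}{153} \approx 3.3072$)
$h{\left(H,a \right)} = \left(-19 + H\right) \left(H + a\right)$ ($h{\left(H,a \right)} = \left(H + a\right) \left(-19 + H\right) = \left(-19 + H\right) \left(H + a\right)$)
$\sqrt{h{\left(15,T{\left(2,6 \right)} \right)} + s} - -4130 = \sqrt{\left(15^{2} - 285 - 19 \cdot 6 \left(-2 + 6\right) + 15 \cdot 6 \left(-2 + 6\right)\right) + \frac{506}{153}} - -4130 = \sqrt{\left(225 - 285 - 19 \cdot 6 \cdot 4 + 15 \cdot 6 \cdot 4\right) + \frac{506}{153}} + 4130 = \sqrt{\left(225 - 285 - 456 + 15 \cdot 24\right) + \frac{506}{153}} + 4130 = \sqrt{\left(225 - 285 - 456 + 360\right) + \frac{506}{153}} + 4130 = \sqrt{-156 + \frac{506}{153}} + 4130 = \sqrt{- \frac{23362}{153}} + 4130 = \frac{i \sqrt{397154}}{51} + 4130 = 4130 + \frac{i \sqrt{397154}}{51}$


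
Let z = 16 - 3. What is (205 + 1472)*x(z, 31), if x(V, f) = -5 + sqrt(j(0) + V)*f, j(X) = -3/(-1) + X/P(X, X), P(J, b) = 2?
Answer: 199563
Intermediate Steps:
z = 13
j(X) = 3 + X/2 (j(X) = -3/(-1) + X/2 = -3*(-1) + X*(1/2) = 3 + X/2)
x(V, f) = -5 + f*sqrt(3 + V) (x(V, f) = -5 + sqrt((3 + (1/2)*0) + V)*f = -5 + sqrt((3 + 0) + V)*f = -5 + sqrt(3 + V)*f = -5 + f*sqrt(3 + V))
(205 + 1472)*x(z, 31) = (205 + 1472)*(-5 + 31*sqrt(3 + 13)) = 1677*(-5 + 31*sqrt(16)) = 1677*(-5 + 31*4) = 1677*(-5 + 124) = 1677*119 = 199563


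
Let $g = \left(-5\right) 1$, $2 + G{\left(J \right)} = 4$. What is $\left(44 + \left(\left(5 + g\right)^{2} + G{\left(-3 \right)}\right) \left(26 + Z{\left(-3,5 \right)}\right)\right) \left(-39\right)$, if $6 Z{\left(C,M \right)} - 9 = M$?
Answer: $-3926$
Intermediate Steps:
$G{\left(J \right)} = 2$ ($G{\left(J \right)} = -2 + 4 = 2$)
$g = -5$
$Z{\left(C,M \right)} = \frac{3}{2} + \frac{M}{6}$
$\left(44 + \left(\left(5 + g\right)^{2} + G{\left(-3 \right)}\right) \left(26 + Z{\left(-3,5 \right)}\right)\right) \left(-39\right) = \left(44 + \left(\left(5 - 5\right)^{2} + 2\right) \left(26 + \left(\frac{3}{2} + \frac{1}{6} \cdot 5\right)\right)\right) \left(-39\right) = \left(44 + \left(0^{2} + 2\right) \left(26 + \left(\frac{3}{2} + \frac{5}{6}\right)\right)\right) \left(-39\right) = \left(44 + \left(0 + 2\right) \left(26 + \frac{7}{3}\right)\right) \left(-39\right) = \left(44 + 2 \cdot \frac{85}{3}\right) \left(-39\right) = \left(44 + \frac{170}{3}\right) \left(-39\right) = \frac{302}{3} \left(-39\right) = -3926$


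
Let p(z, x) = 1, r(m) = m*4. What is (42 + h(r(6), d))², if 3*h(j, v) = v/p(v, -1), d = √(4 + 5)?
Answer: 1849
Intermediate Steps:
r(m) = 4*m
d = 3 (d = √9 = 3)
h(j, v) = v/3 (h(j, v) = (v/1)/3 = (v*1)/3 = v/3)
(42 + h(r(6), d))² = (42 + (⅓)*3)² = (42 + 1)² = 43² = 1849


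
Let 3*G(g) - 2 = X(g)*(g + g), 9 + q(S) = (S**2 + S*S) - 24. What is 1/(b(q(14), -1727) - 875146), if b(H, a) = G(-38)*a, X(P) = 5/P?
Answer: -1/882054 ≈ -1.1337e-6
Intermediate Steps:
q(S) = -33 + 2*S**2 (q(S) = -9 + ((S**2 + S*S) - 24) = -9 + ((S**2 + S**2) - 24) = -9 + (2*S**2 - 24) = -9 + (-24 + 2*S**2) = -33 + 2*S**2)
G(g) = 4 (G(g) = 2/3 + ((5/g)*(g + g))/3 = 2/3 + ((5/g)*(2*g))/3 = 2/3 + (1/3)*10 = 2/3 + 10/3 = 4)
b(H, a) = 4*a
1/(b(q(14), -1727) - 875146) = 1/(4*(-1727) - 875146) = 1/(-6908 - 875146) = 1/(-882054) = -1/882054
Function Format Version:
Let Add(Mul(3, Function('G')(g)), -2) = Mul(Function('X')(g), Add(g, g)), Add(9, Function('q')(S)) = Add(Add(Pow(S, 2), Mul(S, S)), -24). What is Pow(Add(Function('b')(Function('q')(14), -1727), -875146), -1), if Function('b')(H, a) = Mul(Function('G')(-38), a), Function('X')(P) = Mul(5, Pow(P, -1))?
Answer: Rational(-1, 882054) ≈ -1.1337e-6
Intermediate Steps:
Function('q')(S) = Add(-33, Mul(2, Pow(S, 2))) (Function('q')(S) = Add(-9, Add(Add(Pow(S, 2), Mul(S, S)), -24)) = Add(-9, Add(Add(Pow(S, 2), Pow(S, 2)), -24)) = Add(-9, Add(Mul(2, Pow(S, 2)), -24)) = Add(-9, Add(-24, Mul(2, Pow(S, 2)))) = Add(-33, Mul(2, Pow(S, 2))))
Function('G')(g) = 4 (Function('G')(g) = Add(Rational(2, 3), Mul(Rational(1, 3), Mul(Mul(5, Pow(g, -1)), Add(g, g)))) = Add(Rational(2, 3), Mul(Rational(1, 3), Mul(Mul(5, Pow(g, -1)), Mul(2, g)))) = Add(Rational(2, 3), Mul(Rational(1, 3), 10)) = Add(Rational(2, 3), Rational(10, 3)) = 4)
Function('b')(H, a) = Mul(4, a)
Pow(Add(Function('b')(Function('q')(14), -1727), -875146), -1) = Pow(Add(Mul(4, -1727), -875146), -1) = Pow(Add(-6908, -875146), -1) = Pow(-882054, -1) = Rational(-1, 882054)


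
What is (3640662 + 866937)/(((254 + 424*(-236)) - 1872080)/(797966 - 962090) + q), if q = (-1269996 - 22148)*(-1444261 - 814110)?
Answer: 369902589138/239468448783074233 ≈ 1.5447e-6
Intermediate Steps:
q = 2918140537424 (q = -1292144*(-2258371) = 2918140537424)
(3640662 + 866937)/(((254 + 424*(-236)) - 1872080)/(797966 - 962090) + q) = (3640662 + 866937)/(((254 + 424*(-236)) - 1872080)/(797966 - 962090) + 2918140537424) = 4507599/(((254 - 100064) - 1872080)/(-164124) + 2918140537424) = 4507599/((-99810 - 1872080)*(-1/164124) + 2918140537424) = 4507599/(-1971890*(-1/164124) + 2918140537424) = 4507599/(985945/82062 + 2918140537424) = 4507599/(239468448783074233/82062) = 4507599*(82062/239468448783074233) = 369902589138/239468448783074233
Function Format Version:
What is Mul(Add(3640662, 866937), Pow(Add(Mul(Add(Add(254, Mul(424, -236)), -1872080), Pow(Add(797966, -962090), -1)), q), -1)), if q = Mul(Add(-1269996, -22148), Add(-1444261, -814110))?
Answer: Rational(369902589138, 239468448783074233) ≈ 1.5447e-6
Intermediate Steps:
q = 2918140537424 (q = Mul(-1292144, -2258371) = 2918140537424)
Mul(Add(3640662, 866937), Pow(Add(Mul(Add(Add(254, Mul(424, -236)), -1872080), Pow(Add(797966, -962090), -1)), q), -1)) = Mul(Add(3640662, 866937), Pow(Add(Mul(Add(Add(254, Mul(424, -236)), -1872080), Pow(Add(797966, -962090), -1)), 2918140537424), -1)) = Mul(4507599, Pow(Add(Mul(Add(Add(254, -100064), -1872080), Pow(-164124, -1)), 2918140537424), -1)) = Mul(4507599, Pow(Add(Mul(Add(-99810, -1872080), Rational(-1, 164124)), 2918140537424), -1)) = Mul(4507599, Pow(Add(Mul(-1971890, Rational(-1, 164124)), 2918140537424), -1)) = Mul(4507599, Pow(Add(Rational(985945, 82062), 2918140537424), -1)) = Mul(4507599, Pow(Rational(239468448783074233, 82062), -1)) = Mul(4507599, Rational(82062, 239468448783074233)) = Rational(369902589138, 239468448783074233)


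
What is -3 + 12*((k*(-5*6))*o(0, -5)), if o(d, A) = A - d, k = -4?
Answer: -7203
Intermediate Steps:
-3 + 12*((k*(-5*6))*o(0, -5)) = -3 + 12*((-(-20)*6)*(-5 - 1*0)) = -3 + 12*((-4*(-30))*(-5 + 0)) = -3 + 12*(120*(-5)) = -3 + 12*(-600) = -3 - 7200 = -7203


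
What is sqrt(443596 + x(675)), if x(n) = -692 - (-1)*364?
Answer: 6*sqrt(12313) ≈ 665.78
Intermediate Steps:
x(n) = -328 (x(n) = -692 - 1*(-364) = -692 + 364 = -328)
sqrt(443596 + x(675)) = sqrt(443596 - 328) = sqrt(443268) = 6*sqrt(12313)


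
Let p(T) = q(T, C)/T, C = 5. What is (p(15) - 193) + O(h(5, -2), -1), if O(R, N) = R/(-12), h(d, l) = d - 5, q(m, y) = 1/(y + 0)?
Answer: -14474/75 ≈ -192.99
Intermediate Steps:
q(m, y) = 1/y
h(d, l) = -5 + d
p(T) = 1/(5*T)
O(R, N) = -R/12 (O(R, N) = R*(-1/12) = -R/12)
(p(15) - 193) + O(h(5, -2), -1) = ((⅕)/15 - 193) - (-5 + 5)/12 = ((⅕)*(1/15) - 193) - 1/12*0 = (1/75 - 193) + 0 = -14474/75 + 0 = -14474/75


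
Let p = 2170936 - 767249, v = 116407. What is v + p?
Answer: 1520094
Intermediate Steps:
p = 1403687
v + p = 116407 + 1403687 = 1520094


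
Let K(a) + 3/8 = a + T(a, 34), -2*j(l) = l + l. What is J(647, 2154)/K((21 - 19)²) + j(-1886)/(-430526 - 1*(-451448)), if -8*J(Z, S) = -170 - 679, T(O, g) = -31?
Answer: -2891624/763653 ≈ -3.7866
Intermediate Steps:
j(l) = -l (j(l) = -(l + l)/2 = -l)
J(Z, S) = 849/8 (J(Z, S) = -(-170 - 679)/8 = -⅛*(-849) = 849/8)
K(a) = -251/8 + a (K(a) = -3/8 + (a - 31) = -3/8 + (-31 + a) = -251/8 + a)
J(647, 2154)/K((21 - 19)²) + j(-1886)/(-430526 - 1*(-451448)) = 849/(8*(-251/8 + (21 - 19)²)) + (-1*(-1886))/(-430526 - 1*(-451448)) = 849/(8*(-251/8 + 2²)) + 1886/(-430526 + 451448) = 849/(8*(-251/8 + 4)) + 1886/20922 = 849/(8*(-219/8)) + 1886*(1/20922) = (849/8)*(-8/219) + 943/10461 = -283/73 + 943/10461 = -2891624/763653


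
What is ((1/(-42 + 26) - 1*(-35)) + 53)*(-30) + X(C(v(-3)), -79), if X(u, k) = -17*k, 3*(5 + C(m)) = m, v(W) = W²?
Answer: -10361/8 ≈ -1295.1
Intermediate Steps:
C(m) = -5 + m/3
((1/(-42 + 26) - 1*(-35)) + 53)*(-30) + X(C(v(-3)), -79) = ((1/(-42 + 26) - 1*(-35)) + 53)*(-30) - 17*(-79) = ((1/(-16) + 35) + 53)*(-30) + 1343 = ((-1/16 + 35) + 53)*(-30) + 1343 = (559/16 + 53)*(-30) + 1343 = (1407/16)*(-30) + 1343 = -21105/8 + 1343 = -10361/8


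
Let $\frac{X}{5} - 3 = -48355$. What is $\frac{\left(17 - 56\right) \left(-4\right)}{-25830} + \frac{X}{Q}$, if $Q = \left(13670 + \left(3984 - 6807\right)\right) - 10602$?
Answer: $- \frac{29736662}{30135} \approx -986.78$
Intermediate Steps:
$X = -241760$ ($X = 15 + 5 \left(-48355\right) = 15 - 241775 = -241760$)
$Q = 245$ ($Q = \left(13670 + \left(3984 - 6807\right)\right) - 10602 = \left(13670 - 2823\right) - 10602 = 10847 - 10602 = 245$)
$\frac{\left(17 - 56\right) \left(-4\right)}{-25830} + \frac{X}{Q} = \frac{\left(17 - 56\right) \left(-4\right)}{-25830} - \frac{241760}{245} = \left(-39\right) \left(-4\right) \left(- \frac{1}{25830}\right) - \frac{48352}{49} = 156 \left(- \frac{1}{25830}\right) - \frac{48352}{49} = - \frac{26}{4305} - \frac{48352}{49} = - \frac{29736662}{30135}$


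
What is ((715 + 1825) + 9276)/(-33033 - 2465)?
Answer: -5908/17749 ≈ -0.33286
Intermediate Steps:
((715 + 1825) + 9276)/(-33033 - 2465) = (2540 + 9276)/(-35498) = 11816*(-1/35498) = -5908/17749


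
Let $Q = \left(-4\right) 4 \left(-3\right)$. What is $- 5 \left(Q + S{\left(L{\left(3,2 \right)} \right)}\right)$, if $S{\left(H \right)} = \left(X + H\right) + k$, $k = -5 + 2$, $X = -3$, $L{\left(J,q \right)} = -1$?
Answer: $-205$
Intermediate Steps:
$k = -3$
$S{\left(H \right)} = -6 + H$ ($S{\left(H \right)} = \left(-3 + H\right) - 3 = -6 + H$)
$Q = 48$ ($Q = \left(-16\right) \left(-3\right) = 48$)
$- 5 \left(Q + S{\left(L{\left(3,2 \right)} \right)}\right) = - 5 \left(48 - 7\right) = \left(-5\right) 41 = -205$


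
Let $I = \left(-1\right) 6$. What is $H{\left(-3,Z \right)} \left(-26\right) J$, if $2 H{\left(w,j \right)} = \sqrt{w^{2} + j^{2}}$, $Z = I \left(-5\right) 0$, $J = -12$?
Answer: $468$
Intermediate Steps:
$I = -6$
$Z = 0$ ($Z = \left(-6\right) \left(-5\right) 0 = 30 \cdot 0 = 0$)
$H{\left(w,j \right)} = \frac{\sqrt{j^{2} + w^{2}}}{2}$ ($H{\left(w,j \right)} = \frac{\sqrt{w^{2} + j^{2}}}{2} = \frac{\sqrt{j^{2} + w^{2}}}{2}$)
$H{\left(-3,Z \right)} \left(-26\right) J = \frac{\sqrt{0^{2} + \left(-3\right)^{2}}}{2} \left(-26\right) \left(-12\right) = \frac{\sqrt{0 + 9}}{2} \left(-26\right) \left(-12\right) = \frac{\sqrt{9}}{2} \left(-26\right) \left(-12\right) = \frac{1}{2} \cdot 3 \left(-26\right) \left(-12\right) = \frac{3}{2} \left(-26\right) \left(-12\right) = \left(-39\right) \left(-12\right) = 468$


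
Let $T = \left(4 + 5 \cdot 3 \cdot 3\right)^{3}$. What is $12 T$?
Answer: $1411788$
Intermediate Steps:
$T = 117649$ ($T = \left(4 + 15 \cdot 3\right)^{3} = \left(4 + 45\right)^{3} = 49^{3} = 117649$)
$12 T = 12 \cdot 117649 = 1411788$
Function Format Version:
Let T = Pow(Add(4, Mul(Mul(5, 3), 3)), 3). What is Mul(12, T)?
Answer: 1411788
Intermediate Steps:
T = 117649 (T = Pow(Add(4, Mul(15, 3)), 3) = Pow(Add(4, 45), 3) = Pow(49, 3) = 117649)
Mul(12, T) = Mul(12, 117649) = 1411788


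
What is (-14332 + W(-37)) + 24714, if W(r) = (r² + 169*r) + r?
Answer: 5461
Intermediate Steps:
W(r) = r² + 170*r
(-14332 + W(-37)) + 24714 = (-14332 - 37*(170 - 37)) + 24714 = (-14332 - 37*133) + 24714 = (-14332 - 4921) + 24714 = -19253 + 24714 = 5461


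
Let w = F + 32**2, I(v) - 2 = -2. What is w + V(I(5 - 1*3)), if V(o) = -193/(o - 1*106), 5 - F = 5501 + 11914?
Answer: -1736723/106 ≈ -16384.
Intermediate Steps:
I(v) = 0 (I(v) = 2 - 2 = 0)
F = -17410 (F = 5 - (5501 + 11914) = 5 - 1*17415 = 5 - 17415 = -17410)
V(o) = -193/(-106 + o) (V(o) = -193/(o - 106) = -193/(-106 + o))
w = -16386 (w = -17410 + 32**2 = -17410 + 1024 = -16386)
w + V(I(5 - 1*3)) = -16386 - 193/(-106 + 0) = -16386 - 193/(-106) = -16386 - 193*(-1/106) = -16386 + 193/106 = -1736723/106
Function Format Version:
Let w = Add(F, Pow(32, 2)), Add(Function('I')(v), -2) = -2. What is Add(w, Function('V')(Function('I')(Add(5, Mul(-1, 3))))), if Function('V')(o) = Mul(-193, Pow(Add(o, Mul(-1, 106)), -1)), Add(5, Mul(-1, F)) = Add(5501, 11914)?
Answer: Rational(-1736723, 106) ≈ -16384.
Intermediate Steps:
Function('I')(v) = 0 (Function('I')(v) = Add(2, -2) = 0)
F = -17410 (F = Add(5, Mul(-1, Add(5501, 11914))) = Add(5, Mul(-1, 17415)) = Add(5, -17415) = -17410)
Function('V')(o) = Mul(-193, Pow(Add(-106, o), -1)) (Function('V')(o) = Mul(-193, Pow(Add(o, -106), -1)) = Mul(-193, Pow(Add(-106, o), -1)))
w = -16386 (w = Add(-17410, Pow(32, 2)) = Add(-17410, 1024) = -16386)
Add(w, Function('V')(Function('I')(Add(5, Mul(-1, 3))))) = Add(-16386, Mul(-193, Pow(Add(-106, 0), -1))) = Add(-16386, Mul(-193, Pow(-106, -1))) = Add(-16386, Mul(-193, Rational(-1, 106))) = Add(-16386, Rational(193, 106)) = Rational(-1736723, 106)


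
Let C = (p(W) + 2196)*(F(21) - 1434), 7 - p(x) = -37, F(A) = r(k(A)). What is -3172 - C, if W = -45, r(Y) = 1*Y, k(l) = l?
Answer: 3161948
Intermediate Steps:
r(Y) = Y
F(A) = A
p(x) = 44 (p(x) = 7 - 1*(-37) = 7 + 37 = 44)
C = -3165120 (C = (44 + 2196)*(21 - 1434) = 2240*(-1413) = -3165120)
-3172 - C = -3172 - 1*(-3165120) = -3172 + 3165120 = 3161948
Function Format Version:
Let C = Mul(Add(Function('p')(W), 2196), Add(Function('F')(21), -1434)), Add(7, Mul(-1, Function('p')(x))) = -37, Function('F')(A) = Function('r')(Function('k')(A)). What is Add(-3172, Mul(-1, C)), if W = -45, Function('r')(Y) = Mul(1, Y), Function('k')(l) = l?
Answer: 3161948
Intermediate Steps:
Function('r')(Y) = Y
Function('F')(A) = A
Function('p')(x) = 44 (Function('p')(x) = Add(7, Mul(-1, -37)) = Add(7, 37) = 44)
C = -3165120 (C = Mul(Add(44, 2196), Add(21, -1434)) = Mul(2240, -1413) = -3165120)
Add(-3172, Mul(-1, C)) = Add(-3172, Mul(-1, -3165120)) = Add(-3172, 3165120) = 3161948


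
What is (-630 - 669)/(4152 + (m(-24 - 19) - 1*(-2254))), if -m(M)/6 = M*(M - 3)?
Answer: 1299/5462 ≈ 0.23782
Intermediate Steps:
m(M) = -6*M*(-3 + M) (m(M) = -6*M*(M - 3) = -6*M*(-3 + M))
(-630 - 669)/(4152 + (m(-24 - 19) - 1*(-2254))) = (-630 - 669)/(4152 + (6*(-24 - 19)*(3 - (-24 - 19)) - 1*(-2254))) = -1299/(4152 + (6*(-43)*(3 - 1*(-43)) + 2254)) = -1299/(4152 + (6*(-43)*(3 + 43) + 2254)) = -1299/(4152 + (6*(-43)*46 + 2254)) = -1299/(4152 + (-11868 + 2254)) = -1299/(4152 - 9614) = -1299/(-5462) = -1299*(-1/5462) = 1299/5462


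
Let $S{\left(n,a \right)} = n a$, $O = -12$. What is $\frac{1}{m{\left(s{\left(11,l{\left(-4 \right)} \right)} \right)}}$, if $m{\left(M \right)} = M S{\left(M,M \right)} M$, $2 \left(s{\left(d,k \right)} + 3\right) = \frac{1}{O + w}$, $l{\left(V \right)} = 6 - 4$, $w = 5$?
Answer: $\frac{38416}{3418801} \approx 0.011237$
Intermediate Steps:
$l{\left(V \right)} = 2$ ($l{\left(V \right)} = 6 - 4 = 2$)
$S{\left(n,a \right)} = a n$
$s{\left(d,k \right)} = - \frac{43}{14}$ ($s{\left(d,k \right)} = -3 + \frac{1}{2 \left(-12 + 5\right)} = -3 + \frac{1}{2 \left(-7\right)} = -3 + \frac{1}{2} \left(- \frac{1}{7}\right) = -3 - \frac{1}{14} = - \frac{43}{14}$)
$m{\left(M \right)} = M^{4}$ ($m{\left(M \right)} = M M M M = M M^{2} M = M^{3} M = M^{4}$)
$\frac{1}{m{\left(s{\left(11,l{\left(-4 \right)} \right)} \right)}} = \frac{1}{\left(- \frac{43}{14}\right)^{4}} = \frac{1}{\frac{3418801}{38416}} = \frac{38416}{3418801}$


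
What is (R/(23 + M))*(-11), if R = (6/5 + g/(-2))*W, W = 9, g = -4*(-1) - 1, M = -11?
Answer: 99/40 ≈ 2.4750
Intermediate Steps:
g = 3 (g = 4 - 1 = 3)
R = -27/10 (R = (6/5 + 3/(-2))*9 = (6*(⅕) + 3*(-½))*9 = (6/5 - 3/2)*9 = -3/10*9 = -27/10 ≈ -2.7000)
(R/(23 + M))*(-11) = (-27/10/(23 - 11))*(-11) = (-27/10/12)*(-11) = ((1/12)*(-27/10))*(-11) = -9/40*(-11) = 99/40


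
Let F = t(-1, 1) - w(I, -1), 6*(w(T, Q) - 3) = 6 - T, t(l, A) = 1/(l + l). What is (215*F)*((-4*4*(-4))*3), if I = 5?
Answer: -151360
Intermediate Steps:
t(l, A) = 1/(2*l)
w(T, Q) = 4 - T/6 (w(T, Q) = 3 + (6 - T)/6 = 3 + (1 - T/6) = 4 - T/6)
F = -11/3 (F = (½)/(-1) - (4 - ⅙*5) = (½)*(-1) - (4 - ⅚) = -½ - 1*19/6 = -½ - 19/6 = -11/3 ≈ -3.6667)
(215*F)*((-4*4*(-4))*3) = (215*(-11/3))*((-4*4*(-4))*3) = -2365*(-16*(-4))*3/3 = -151360*3/3 = -2365/3*192 = -151360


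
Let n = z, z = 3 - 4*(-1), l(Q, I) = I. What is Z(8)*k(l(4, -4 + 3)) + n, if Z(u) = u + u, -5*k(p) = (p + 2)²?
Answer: 19/5 ≈ 3.8000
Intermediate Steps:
z = 7 (z = 3 + 4 = 7)
k(p) = -(2 + p)²/5 (k(p) = -(p + 2)²/5 = -(2 + p)²/5)
n = 7
Z(u) = 2*u
Z(8)*k(l(4, -4 + 3)) + n = (2*8)*(-(2 + (-4 + 3))²/5) + 7 = 16*(-(2 - 1)²/5) + 7 = 16*(-⅕*1²) + 7 = 16*(-⅕*1) + 7 = 16*(-⅕) + 7 = -16/5 + 7 = 19/5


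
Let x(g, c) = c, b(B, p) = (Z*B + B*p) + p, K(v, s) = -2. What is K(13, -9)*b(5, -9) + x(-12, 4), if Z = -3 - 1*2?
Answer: 162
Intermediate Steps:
Z = -5 (Z = -3 - 2 = -5)
b(B, p) = p - 5*B + B*p (b(B, p) = (-5*B + B*p) + p = p - 5*B + B*p)
K(13, -9)*b(5, -9) + x(-12, 4) = -2*(-9 - 5*5 + 5*(-9)) + 4 = -2*(-9 - 25 - 45) + 4 = -2*(-79) + 4 = 158 + 4 = 162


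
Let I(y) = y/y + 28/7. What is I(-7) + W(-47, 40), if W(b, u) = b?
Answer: -42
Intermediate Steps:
I(y) = 5 (I(y) = 1 + 28*(⅐) = 1 + 4 = 5)
I(-7) + W(-47, 40) = 5 - 47 = -42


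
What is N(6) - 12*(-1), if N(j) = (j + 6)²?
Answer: 156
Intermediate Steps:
N(j) = (6 + j)²
N(6) - 12*(-1) = (6 + 6)² - 12*(-1) = 12² + 12 = 144 + 12 = 156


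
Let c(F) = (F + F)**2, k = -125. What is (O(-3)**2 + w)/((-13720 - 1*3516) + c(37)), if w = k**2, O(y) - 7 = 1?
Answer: -15689/11760 ≈ -1.3341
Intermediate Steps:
O(y) = 8 (O(y) = 7 + 1 = 8)
w = 15625 (w = (-125)**2 = 15625)
c(F) = 4*F**2 (c(F) = (2*F)**2 = 4*F**2)
(O(-3)**2 + w)/((-13720 - 1*3516) + c(37)) = (8**2 + 15625)/((-13720 - 1*3516) + 4*37**2) = (64 + 15625)/((-13720 - 3516) + 4*1369) = 15689/(-17236 + 5476) = 15689/(-11760) = 15689*(-1/11760) = -15689/11760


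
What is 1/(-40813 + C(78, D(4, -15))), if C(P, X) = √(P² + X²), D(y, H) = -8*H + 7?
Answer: -40813/1665678756 - √22213/1665678756 ≈ -2.4592e-5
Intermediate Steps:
D(y, H) = 7 - 8*H
1/(-40813 + C(78, D(4, -15))) = 1/(-40813 + √(78² + (7 - 8*(-15))²)) = 1/(-40813 + √(6084 + (7 + 120)²)) = 1/(-40813 + √(6084 + 127²)) = 1/(-40813 + √(6084 + 16129)) = 1/(-40813 + √22213)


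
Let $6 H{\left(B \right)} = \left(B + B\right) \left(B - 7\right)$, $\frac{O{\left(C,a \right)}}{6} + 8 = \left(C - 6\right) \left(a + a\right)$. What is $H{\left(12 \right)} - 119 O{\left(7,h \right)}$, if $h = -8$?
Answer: $17156$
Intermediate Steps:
$O{\left(C,a \right)} = -48 + 12 a \left(-6 + C\right)$ ($O{\left(C,a \right)} = -48 + 6 \left(C - 6\right) \left(a + a\right) = -48 + 6 \left(-6 + C\right) 2 a = -48 + 6 \cdot 2 a \left(-6 + C\right) = -48 + 12 a \left(-6 + C\right)$)
$H{\left(B \right)} = \frac{B \left(-7 + B\right)}{3}$ ($H{\left(B \right)} = \frac{\left(B + B\right) \left(B - 7\right)}{6} = \frac{2 B \left(-7 + B\right)}{6} = \frac{B \left(-7 + B\right)}{3}$)
$H{\left(12 \right)} - 119 O{\left(7,h \right)} = \frac{1}{3} \cdot 12 \left(-7 + 12\right) - 119 \left(-48 - -576 + 12 \cdot 7 \left(-8\right)\right) = \frac{1}{3} \cdot 12 \cdot 5 - 119 \left(-48 + 576 - 672\right) = 20 - -17136 = 20 + 17136 = 17156$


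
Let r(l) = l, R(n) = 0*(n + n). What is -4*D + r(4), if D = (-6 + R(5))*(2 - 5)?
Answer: -68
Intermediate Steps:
R(n) = 0 (R(n) = 0*(2*n) = 0)
D = 18 (D = (-6 + 0)*(2 - 5) = -6*(-3) = 18)
-4*D + r(4) = -4*18 + 4 = -72 + 4 = -68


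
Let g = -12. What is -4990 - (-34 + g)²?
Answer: -7106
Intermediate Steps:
-4990 - (-34 + g)² = -4990 - (-34 - 12)² = -4990 - 1*(-46)² = -4990 - 1*2116 = -4990 - 2116 = -7106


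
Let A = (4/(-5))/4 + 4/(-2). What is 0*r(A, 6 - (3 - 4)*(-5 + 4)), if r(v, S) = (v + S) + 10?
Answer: 0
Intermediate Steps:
A = -11/5 (A = (4*(-1/5))*(1/4) + 4*(-1/2) = -4/5*1/4 - 2 = -1/5 - 2 = -11/5 ≈ -2.2000)
r(v, S) = 10 + S + v (r(v, S) = (S + v) + 10 = 10 + S + v)
0*r(A, 6 - (3 - 4)*(-5 + 4)) = 0*(10 + (6 - (3 - 4)*(-5 + 4)) - 11/5) = 0*(10 + (6 - (-1)*(-1)) - 11/5) = 0*(10 + (6 - 1*1) - 11/5) = 0*(10 + (6 - 1) - 11/5) = 0*(10 + 5 - 11/5) = 0*(64/5) = 0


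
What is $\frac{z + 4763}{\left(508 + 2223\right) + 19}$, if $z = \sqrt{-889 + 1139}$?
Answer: $\frac{433}{250} + \frac{\sqrt{10}}{550} \approx 1.7377$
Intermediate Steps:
$z = 5 \sqrt{10}$ ($z = \sqrt{250} = 5 \sqrt{10} \approx 15.811$)
$\frac{z + 4763}{\left(508 + 2223\right) + 19} = \frac{5 \sqrt{10} + 4763}{\left(508 + 2223\right) + 19} = \frac{4763 + 5 \sqrt{10}}{2731 + 19} = \frac{4763 + 5 \sqrt{10}}{2750} = \left(4763 + 5 \sqrt{10}\right) \frac{1}{2750} = \frac{433}{250} + \frac{\sqrt{10}}{550}$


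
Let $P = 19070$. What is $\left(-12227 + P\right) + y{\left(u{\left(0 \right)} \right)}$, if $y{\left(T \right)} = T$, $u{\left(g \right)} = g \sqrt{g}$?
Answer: $6843$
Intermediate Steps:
$u{\left(g \right)} = g^{\frac{3}{2}}$
$\left(-12227 + P\right) + y{\left(u{\left(0 \right)} \right)} = \left(-12227 + 19070\right) + 0^{\frac{3}{2}} = 6843 + 0 = 6843$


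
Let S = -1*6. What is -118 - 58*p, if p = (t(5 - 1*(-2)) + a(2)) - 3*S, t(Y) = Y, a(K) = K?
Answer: -1684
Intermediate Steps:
S = -6
p = 27 (p = ((5 - 1*(-2)) + 2) - 3*(-6) = ((5 + 2) + 2) + 18 = (7 + 2) + 18 = 9 + 18 = 27)
-118 - 58*p = -118 - 58*27 = -118 - 1566 = -1684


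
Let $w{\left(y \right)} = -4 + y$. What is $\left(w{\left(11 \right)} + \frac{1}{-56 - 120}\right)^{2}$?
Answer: $\frac{1515361}{30976} \approx 48.92$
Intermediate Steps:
$\left(w{\left(11 \right)} + \frac{1}{-56 - 120}\right)^{2} = \left(\left(-4 + 11\right) + \frac{1}{-56 - 120}\right)^{2} = \left(7 + \frac{1}{-176}\right)^{2} = \left(7 - \frac{1}{176}\right)^{2} = \left(\frac{1231}{176}\right)^{2} = \frac{1515361}{30976}$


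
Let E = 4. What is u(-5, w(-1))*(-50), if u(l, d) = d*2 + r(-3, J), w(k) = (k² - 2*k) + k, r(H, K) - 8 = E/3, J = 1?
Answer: -2000/3 ≈ -666.67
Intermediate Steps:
r(H, K) = 28/3 (r(H, K) = 8 + 4/3 = 28/3)
w(k) = k² - k
u(l, d) = 28/3 + 2*d (u(l, d) = d*2 + 28/3 = 2*d + 28/3 = 28/3 + 2*d)
u(-5, w(-1))*(-50) = (28/3 + 2*(-(-1 - 1)))*(-50) = (28/3 + 2*(-1*(-2)))*(-50) = (28/3 + 2*2)*(-50) = (28/3 + 4)*(-50) = (40/3)*(-50) = -2000/3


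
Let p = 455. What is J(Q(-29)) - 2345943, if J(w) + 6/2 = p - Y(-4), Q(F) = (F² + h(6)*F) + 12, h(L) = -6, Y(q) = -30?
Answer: -2345461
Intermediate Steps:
Q(F) = 12 + F² - 6*F (Q(F) = (F² - 6*F) + 12 = 12 + F² - 6*F)
J(w) = 482 (J(w) = -3 + (455 - 1*(-30)) = -3 + (455 + 30) = -3 + 485 = 482)
J(Q(-29)) - 2345943 = 482 - 2345943 = -2345461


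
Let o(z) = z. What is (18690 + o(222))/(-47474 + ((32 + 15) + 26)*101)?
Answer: -6304/13367 ≈ -0.47161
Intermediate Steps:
(18690 + o(222))/(-47474 + ((32 + 15) + 26)*101) = (18690 + 222)/(-47474 + ((32 + 15) + 26)*101) = 18912/(-47474 + (47 + 26)*101) = 18912/(-47474 + 73*101) = 18912/(-47474 + 7373) = 18912/(-40101) = 18912*(-1/40101) = -6304/13367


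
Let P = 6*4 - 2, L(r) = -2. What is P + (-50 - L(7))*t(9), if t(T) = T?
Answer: -410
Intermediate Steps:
P = 22 (P = 24 - 2 = 22)
P + (-50 - L(7))*t(9) = 22 + (-50 - 1*(-2))*9 = 22 + (-50 + 2)*9 = 22 - 48*9 = 22 - 432 = -410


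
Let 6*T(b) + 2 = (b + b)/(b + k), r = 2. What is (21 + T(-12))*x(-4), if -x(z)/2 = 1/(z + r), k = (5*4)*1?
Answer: 121/6 ≈ 20.167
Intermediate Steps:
k = 20 (k = 20*1 = 20)
T(b) = -1/3 + b/(3*(20 + b)) (T(b) = -1/3 + ((b + b)/(b + 20))/6 = -1/3 + ((2*b)/(20 + b))/6 = -1/3 + (2*b/(20 + b))/6 = -1/3 + b/(3*(20 + b)))
x(z) = -2/(2 + z) (x(z) = -2/(z + 2) = -2/(2 + z))
(21 + T(-12))*x(-4) = (21 - 20/(60 + 3*(-12)))*(-2/(2 - 4)) = (21 - 20/(60 - 36))*(-2/(-2)) = (21 - 20/24)*(-2*(-1/2)) = (21 - 20*1/24)*1 = (21 - 5/6)*1 = (121/6)*1 = 121/6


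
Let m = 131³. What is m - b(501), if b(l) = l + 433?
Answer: 2247157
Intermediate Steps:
m = 2248091
b(l) = 433 + l
m - b(501) = 2248091 - (433 + 501) = 2248091 - 1*934 = 2248091 - 934 = 2247157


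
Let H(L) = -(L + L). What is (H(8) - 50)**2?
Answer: 4356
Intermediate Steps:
H(L) = -2*L
(H(8) - 50)**2 = (-2*8 - 50)**2 = (-16 - 50)**2 = (-66)**2 = 4356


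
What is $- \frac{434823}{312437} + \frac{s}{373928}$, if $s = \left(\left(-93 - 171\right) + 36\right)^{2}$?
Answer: $- \frac{18293846217}{14603617817} \approx -1.2527$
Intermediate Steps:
$s = 51984$ ($s = \left(-264 + 36\right)^{2} = \left(-228\right)^{2} = 51984$)
$- \frac{434823}{312437} + \frac{s}{373928} = - \frac{434823}{312437} + \frac{51984}{373928} = \left(-434823\right) \frac{1}{312437} + 51984 \cdot \frac{1}{373928} = - \frac{434823}{312437} + \frac{6498}{46741} = - \frac{18293846217}{14603617817}$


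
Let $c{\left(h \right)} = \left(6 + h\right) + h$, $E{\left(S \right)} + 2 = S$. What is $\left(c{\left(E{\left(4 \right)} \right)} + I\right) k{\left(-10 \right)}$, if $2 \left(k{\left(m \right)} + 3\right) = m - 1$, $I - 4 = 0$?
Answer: $-119$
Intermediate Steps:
$I = 4$ ($I = 4 + 0 = 4$)
$E{\left(S \right)} = -2 + S$
$c{\left(h \right)} = 6 + 2 h$
$k{\left(m \right)} = - \frac{7}{2} + \frac{m}{2}$ ($k{\left(m \right)} = -3 + \frac{m - 1}{2} = -3 + \frac{-1 + m}{2} = -3 + \left(- \frac{1}{2} + \frac{m}{2}\right) = - \frac{7}{2} + \frac{m}{2}$)
$\left(c{\left(E{\left(4 \right)} \right)} + I\right) k{\left(-10 \right)} = \left(\left(6 + 2 \left(-2 + 4\right)\right) + 4\right) \left(- \frac{7}{2} + \frac{1}{2} \left(-10\right)\right) = \left(\left(6 + 2 \cdot 2\right) + 4\right) \left(- \frac{7}{2} - 5\right) = \left(\left(6 + 4\right) + 4\right) \left(- \frac{17}{2}\right) = \left(10 + 4\right) \left(- \frac{17}{2}\right) = 14 \left(- \frac{17}{2}\right) = -119$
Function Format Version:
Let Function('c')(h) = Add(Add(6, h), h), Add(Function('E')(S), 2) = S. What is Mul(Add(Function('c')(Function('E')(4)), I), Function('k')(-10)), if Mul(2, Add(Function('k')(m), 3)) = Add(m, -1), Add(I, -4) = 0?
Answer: -119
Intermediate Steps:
I = 4 (I = Add(4, 0) = 4)
Function('E')(S) = Add(-2, S)
Function('c')(h) = Add(6, Mul(2, h))
Function('k')(m) = Add(Rational(-7, 2), Mul(Rational(1, 2), m)) (Function('k')(m) = Add(-3, Mul(Rational(1, 2), Add(m, -1))) = Add(-3, Mul(Rational(1, 2), Add(-1, m))) = Add(-3, Add(Rational(-1, 2), Mul(Rational(1, 2), m))) = Add(Rational(-7, 2), Mul(Rational(1, 2), m)))
Mul(Add(Function('c')(Function('E')(4)), I), Function('k')(-10)) = Mul(Add(Add(6, Mul(2, Add(-2, 4))), 4), Add(Rational(-7, 2), Mul(Rational(1, 2), -10))) = Mul(Add(Add(6, Mul(2, 2)), 4), Add(Rational(-7, 2), -5)) = Mul(Add(Add(6, 4), 4), Rational(-17, 2)) = Mul(Add(10, 4), Rational(-17, 2)) = Mul(14, Rational(-17, 2)) = -119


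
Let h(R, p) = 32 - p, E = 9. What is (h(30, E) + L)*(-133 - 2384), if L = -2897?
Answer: 7233858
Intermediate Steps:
(h(30, E) + L)*(-133 - 2384) = ((32 - 1*9) - 2897)*(-133 - 2384) = ((32 - 9) - 2897)*(-2517) = (23 - 2897)*(-2517) = -2874*(-2517) = 7233858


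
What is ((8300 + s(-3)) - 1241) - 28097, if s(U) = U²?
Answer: -21029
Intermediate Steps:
((8300 + s(-3)) - 1241) - 28097 = ((8300 + (-3)²) - 1241) - 28097 = ((8300 + 9) - 1241) - 28097 = (8309 - 1241) - 28097 = 7068 - 28097 = -21029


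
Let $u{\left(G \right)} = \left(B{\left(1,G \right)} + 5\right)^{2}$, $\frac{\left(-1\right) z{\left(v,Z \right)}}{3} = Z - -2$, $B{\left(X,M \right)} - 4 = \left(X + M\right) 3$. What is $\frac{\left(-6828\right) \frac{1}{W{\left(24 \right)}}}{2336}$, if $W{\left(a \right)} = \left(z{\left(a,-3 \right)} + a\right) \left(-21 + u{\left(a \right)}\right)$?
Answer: $- \frac{569}{36975960} \approx -1.5388 \cdot 10^{-5}$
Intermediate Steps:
$B{\left(X,M \right)} = 4 + 3 M + 3 X$ ($B{\left(X,M \right)} = 4 + \left(X + M\right) 3 = 4 + \left(M + X\right) 3 = 4 + \left(3 M + 3 X\right) = 4 + 3 M + 3 X$)
$z{\left(v,Z \right)} = -6 - 3 Z$ ($z{\left(v,Z \right)} = - 3 \left(Z - -2\right) = - 3 \left(Z + 2\right) = - 3 \left(2 + Z\right) = -6 - 3 Z$)
$u{\left(G \right)} = \left(12 + 3 G\right)^{2}$ ($u{\left(G \right)} = \left(\left(4 + 3 G + 3 \cdot 1\right) + 5\right)^{2} = \left(\left(4 + 3 G + 3\right) + 5\right)^{2} = \left(\left(7 + 3 G\right) + 5\right)^{2} = \left(12 + 3 G\right)^{2}$)
$W{\left(a \right)} = \left(-21 + 9 \left(4 + a\right)^{2}\right) \left(3 + a\right)$ ($W{\left(a \right)} = \left(\left(-6 - -9\right) + a\right) \left(-21 + 9 \left(4 + a\right)^{2}\right) = \left(\left(-6 + 9\right) + a\right) \left(-21 + 9 \left(4 + a\right)^{2}\right) = \left(3 + a\right) \left(-21 + 9 \left(4 + a\right)^{2}\right) = \left(-21 + 9 \left(4 + a\right)^{2}\right) \left(3 + a\right)$)
$\frac{\left(-6828\right) \frac{1}{W{\left(24 \right)}}}{2336} = \frac{\left(-6828\right) \frac{1}{369 + 9 \cdot 24^{3} + 99 \cdot 24^{2} + 339 \cdot 24}}{2336} = - \frac{6828}{369 + 9 \cdot 13824 + 99 \cdot 576 + 8136} \cdot \frac{1}{2336} = - \frac{6828}{369 + 124416 + 57024 + 8136} \cdot \frac{1}{2336} = - \frac{6828}{189945} \cdot \frac{1}{2336} = \left(-6828\right) \frac{1}{189945} \cdot \frac{1}{2336} = \left(- \frac{2276}{63315}\right) \frac{1}{2336} = - \frac{569}{36975960}$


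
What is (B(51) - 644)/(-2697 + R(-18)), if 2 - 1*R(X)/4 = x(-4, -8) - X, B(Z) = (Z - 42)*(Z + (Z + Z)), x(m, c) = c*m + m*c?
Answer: -733/3017 ≈ -0.24296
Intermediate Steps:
x(m, c) = 2*c*m (x(m, c) = c*m + c*m = 2*c*m)
B(Z) = 3*Z*(-42 + Z) (B(Z) = (-42 + Z)*(Z + 2*Z) = (-42 + Z)*(3*Z) = 3*Z*(-42 + Z))
R(X) = -248 + 4*X (R(X) = 8 - 4*(2*(-8)*(-4) - X) = 8 - 4*(64 - X) = 8 + (-256 + 4*X) = -248 + 4*X)
(B(51) - 644)/(-2697 + R(-18)) = (3*51*(-42 + 51) - 644)/(-2697 + (-248 + 4*(-18))) = (3*51*9 - 644)/(-2697 + (-248 - 72)) = (1377 - 644)/(-2697 - 320) = 733/(-3017) = 733*(-1/3017) = -733/3017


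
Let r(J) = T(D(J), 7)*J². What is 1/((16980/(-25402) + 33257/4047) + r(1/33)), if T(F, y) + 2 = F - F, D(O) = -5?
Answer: 18658543761/140823572803 ≈ 0.13250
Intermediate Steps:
T(F, y) = -2 (T(F, y) = -2 + (F - F) = -2 + 0 = -2)
r(J) = -2*J²
1/((16980/(-25402) + 33257/4047) + r(1/33)) = 1/((16980/(-25402) + 33257/4047) - 2*(1/33)²) = 1/((16980*(-1/25402) + 33257*(1/4047)) - 2*(1/33)²) = 1/((-8490/12701 + 33257/4047) - 2*1/1089) = 1/(388038127/51400947 - 2/1089) = 1/(140823572803/18658543761) = 18658543761/140823572803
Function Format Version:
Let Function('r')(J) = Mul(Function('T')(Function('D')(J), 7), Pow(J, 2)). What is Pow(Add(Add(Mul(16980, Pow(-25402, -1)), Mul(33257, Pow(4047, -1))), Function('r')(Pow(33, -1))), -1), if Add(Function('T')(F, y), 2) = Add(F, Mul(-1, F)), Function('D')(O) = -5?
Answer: Rational(18658543761, 140823572803) ≈ 0.13250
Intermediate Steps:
Function('T')(F, y) = -2 (Function('T')(F, y) = Add(-2, Add(F, Mul(-1, F))) = Add(-2, 0) = -2)
Function('r')(J) = Mul(-2, Pow(J, 2))
Pow(Add(Add(Mul(16980, Pow(-25402, -1)), Mul(33257, Pow(4047, -1))), Function('r')(Pow(33, -1))), -1) = Pow(Add(Add(Mul(16980, Pow(-25402, -1)), Mul(33257, Pow(4047, -1))), Mul(-2, Pow(Pow(33, -1), 2))), -1) = Pow(Add(Add(Mul(16980, Rational(-1, 25402)), Mul(33257, Rational(1, 4047))), Mul(-2, Pow(Rational(1, 33), 2))), -1) = Pow(Add(Add(Rational(-8490, 12701), Rational(33257, 4047)), Mul(-2, Rational(1, 1089))), -1) = Pow(Add(Rational(388038127, 51400947), Rational(-2, 1089)), -1) = Pow(Rational(140823572803, 18658543761), -1) = Rational(18658543761, 140823572803)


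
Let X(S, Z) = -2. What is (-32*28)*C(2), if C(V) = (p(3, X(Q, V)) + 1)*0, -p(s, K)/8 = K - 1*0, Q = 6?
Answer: 0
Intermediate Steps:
p(s, K) = -8*K (p(s, K) = -8*(K - 1*0) = -8*(K + 0) = -8*K)
C(V) = 0 (C(V) = (-8*(-2) + 1)*0 = (16 + 1)*0 = 17*0 = 0)
(-32*28)*C(2) = -32*28*0 = -896*0 = 0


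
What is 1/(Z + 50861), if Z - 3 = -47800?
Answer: 1/3064 ≈ 0.00032637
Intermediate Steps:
Z = -47797 (Z = 3 - 47800 = -47797)
1/(Z + 50861) = 1/(-47797 + 50861) = 1/3064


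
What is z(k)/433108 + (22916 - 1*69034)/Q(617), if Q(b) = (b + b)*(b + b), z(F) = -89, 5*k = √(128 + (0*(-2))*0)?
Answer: -5027400007/164879451412 ≈ -0.030491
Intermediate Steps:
k = 8*√2/5 (k = √(128 + (0*(-2))*0)/5 = √(128 + 0*0)/5 = √(128 + 0)/5 = √128/5 = (8*√2)/5 = 8*√2/5 ≈ 2.2627)
Q(b) = 4*b² (Q(b) = (2*b)*(2*b) = 4*b²)
z(k)/433108 + (22916 - 1*69034)/Q(617) = -89/433108 + (22916 - 1*69034)/((4*617²)) = -89*1/433108 + (22916 - 69034)/((4*380689)) = -89/433108 - 46118/1522756 = -89/433108 - 46118*1/1522756 = -89/433108 - 23059/761378 = -5027400007/164879451412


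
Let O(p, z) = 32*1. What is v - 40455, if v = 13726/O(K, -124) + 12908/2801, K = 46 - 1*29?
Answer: -1793601489/44816 ≈ -40021.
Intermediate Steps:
K = 17 (K = 46 - 29 = 17)
O(p, z) = 32
v = 19429791/44816 (v = 13726/32 + 12908/2801 = 13726*(1/32) + 12908*(1/2801) = 6863/16 + 12908/2801 = 19429791/44816 ≈ 433.55)
v - 40455 = 19429791/44816 - 40455 = -1793601489/44816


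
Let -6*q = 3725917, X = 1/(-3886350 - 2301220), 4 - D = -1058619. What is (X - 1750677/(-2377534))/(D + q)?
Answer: 16248651161034/9657216937064625995 ≈ 1.6825e-6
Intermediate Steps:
D = 1058623 (D = 4 - 1*(-1058619) = 4 + 1058619 = 1058623)
X = -1/6187570 (X = 1/(-6187570) = -1/6187570 ≈ -1.6161e-7)
q = -3725917/6 (q = -⅙*3725917 = -3725917/6 ≈ -6.2099e+5)
(X - 1750677/(-2377534))/(D + q) = (-1/6187570 - 1750677/(-2377534))/(1058623 - 3725917/6) = (-1/6187570 - 1750677*(-1/2377534))/(2625821/6) = (-1/6187570 + 1750677/2377534)*(6/2625821) = (2708108526839/3677789513095)*(6/2625821) = 16248651161034/9657216937064625995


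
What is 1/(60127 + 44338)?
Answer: 1/104465 ≈ 9.5726e-6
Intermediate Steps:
1/(60127 + 44338) = 1/104465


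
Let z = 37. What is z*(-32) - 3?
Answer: -1187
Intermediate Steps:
z*(-32) - 3 = 37*(-32) - 3 = -1184 - 3 = -1187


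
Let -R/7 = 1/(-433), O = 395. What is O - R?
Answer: 171028/433 ≈ 394.98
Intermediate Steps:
R = 7/433 (R = -7/(-433) = -7*(-1/433) = 7/433 ≈ 0.016166)
O - R = 395 - 1*7/433 = 395 - 7/433 = 171028/433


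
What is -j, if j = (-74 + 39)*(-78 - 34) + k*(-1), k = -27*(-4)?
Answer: -3812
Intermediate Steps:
k = 108
j = 3812 (j = (-74 + 39)*(-78 - 34) + 108*(-1) = -35*(-112) - 108 = 3920 - 108 = 3812)
-j = -1*3812 = -3812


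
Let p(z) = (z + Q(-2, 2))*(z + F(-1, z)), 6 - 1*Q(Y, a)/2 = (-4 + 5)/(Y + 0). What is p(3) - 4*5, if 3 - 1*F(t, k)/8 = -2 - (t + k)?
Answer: 924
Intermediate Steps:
F(t, k) = 40 + 8*k + 8*t (F(t, k) = 24 - 8*(-2 - (t + k)) = 24 - 8*(-2 - (k + t)) = 24 - 8*(-2 + (-k - t)) = 24 - 8*(-2 - k - t) = 24 + (16 + 8*k + 8*t) = 40 + 8*k + 8*t)
Q(Y, a) = 12 - 2/Y (Q(Y, a) = 12 - 2*(-4 + 5)/(Y + 0) = 12 - 2/Y)
p(z) = (13 + z)*(32 + 9*z) (p(z) = (z + (12 - 2/(-2)))*(z + (40 + 8*z + 8*(-1))) = (z + (12 - 2*(-1/2)))*(z + (40 + 8*z - 8)) = (z + (12 + 1))*(z + (32 + 8*z)) = (z + 13)*(32 + 9*z) = (13 + z)*(32 + 9*z))
p(3) - 4*5 = (416 + 9*3**2 + 149*3) - 4*5 = (416 + 9*9 + 447) - 20 = (416 + 81 + 447) - 20 = 944 - 20 = 924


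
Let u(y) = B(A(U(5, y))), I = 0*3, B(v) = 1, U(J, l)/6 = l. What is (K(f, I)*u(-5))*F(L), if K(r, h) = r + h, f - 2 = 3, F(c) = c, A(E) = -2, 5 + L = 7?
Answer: 10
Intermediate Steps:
L = 2 (L = -5 + 7 = 2)
U(J, l) = 6*l
I = 0
u(y) = 1
f = 5 (f = 2 + 3 = 5)
K(r, h) = h + r
(K(f, I)*u(-5))*F(L) = ((0 + 5)*1)*2 = (5*1)*2 = 5*2 = 10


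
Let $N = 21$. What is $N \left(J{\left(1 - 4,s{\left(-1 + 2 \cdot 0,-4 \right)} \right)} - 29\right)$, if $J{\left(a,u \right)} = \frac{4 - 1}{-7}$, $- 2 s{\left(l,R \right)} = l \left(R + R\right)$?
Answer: $-618$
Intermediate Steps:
$s{\left(l,R \right)} = - R l$ ($s{\left(l,R \right)} = - \frac{l \left(R + R\right)}{2} = - \frac{l 2 R}{2} = - \frac{2 R l}{2} = - R l$)
$J{\left(a,u \right)} = - \frac{3}{7}$ ($J{\left(a,u \right)} = \left(4 - 1\right) \left(- \frac{1}{7}\right) = 3 \left(- \frac{1}{7}\right) = - \frac{3}{7}$)
$N \left(J{\left(1 - 4,s{\left(-1 + 2 \cdot 0,-4 \right)} \right)} - 29\right) = 21 \left(- \frac{3}{7} - 29\right) = 21 \left(- \frac{206}{7}\right) = -618$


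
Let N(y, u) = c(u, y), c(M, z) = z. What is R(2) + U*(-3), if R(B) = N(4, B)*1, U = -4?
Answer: 16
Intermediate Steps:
N(y, u) = y
R(B) = 4 (R(B) = 4*1 = 4)
R(2) + U*(-3) = 4 - 4*(-3) = 4 + 12 = 16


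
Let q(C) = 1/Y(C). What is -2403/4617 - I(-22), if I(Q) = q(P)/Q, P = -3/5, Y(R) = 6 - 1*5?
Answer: -1787/3762 ≈ -0.47501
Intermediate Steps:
Y(R) = 1 (Y(R) = 6 - 5 = 1)
P = -3/5 (P = -3*1/5 = -3/5 ≈ -0.60000)
q(C) = 1 (q(C) = 1/1 = 1)
I(Q) = 1/Q
-2403/4617 - I(-22) = -2403/4617 - 1/(-22) = -2403*1/4617 - 1*(-1/22) = -89/171 + 1/22 = -1787/3762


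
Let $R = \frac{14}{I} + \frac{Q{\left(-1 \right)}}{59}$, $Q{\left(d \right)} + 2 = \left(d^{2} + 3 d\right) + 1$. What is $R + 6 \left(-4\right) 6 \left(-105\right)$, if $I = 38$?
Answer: $\frac{16949876}{1121} \approx 15120.0$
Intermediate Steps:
$Q{\left(d \right)} = -1 + d^{2} + 3 d$ ($Q{\left(d \right)} = -2 + \left(\left(d^{2} + 3 d\right) + 1\right) = -2 + \left(1 + d^{2} + 3 d\right) = -1 + d^{2} + 3 d$)
$R = \frac{356}{1121}$ ($R = \frac{14}{38} + \frac{-1 + \left(-1\right)^{2} + 3 \left(-1\right)}{59} = 14 \cdot \frac{1}{38} + \left(-1 + 1 - 3\right) \frac{1}{59} = \frac{7}{19} - \frac{3}{59} = \frac{356}{1121} \approx 0.31757$)
$R + 6 \left(-4\right) 6 \left(-105\right) = \frac{356}{1121} + 6 \left(-4\right) 6 \left(-105\right) = \frac{356}{1121} + \left(-24\right) 6 \left(-105\right) = \frac{356}{1121} - -15120 = \frac{356}{1121} + 15120 = \frac{16949876}{1121}$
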